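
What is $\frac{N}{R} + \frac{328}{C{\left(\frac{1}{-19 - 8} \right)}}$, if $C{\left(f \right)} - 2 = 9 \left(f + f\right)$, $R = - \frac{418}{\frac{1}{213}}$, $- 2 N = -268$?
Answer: $\frac{10951115}{44517} \approx 246.0$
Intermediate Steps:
$N = 134$ ($N = \left(- \frac{1}{2}\right) \left(-268\right) = 134$)
$R = -89034$ ($R = - 418 \frac{1}{\frac{1}{213}} = \left(-418\right) 213 = -89034$)
$C{\left(f \right)} = 2 + 18 f$ ($C{\left(f \right)} = 2 + 9 \left(f + f\right) = 2 + 9 \cdot 2 f = 2 + 18 f$)
$\frac{N}{R} + \frac{328}{C{\left(\frac{1}{-19 - 8} \right)}} = \frac{134}{-89034} + \frac{328}{2 + \frac{18}{-19 - 8}} = 134 \left(- \frac{1}{89034}\right) + \frac{328}{2 + \frac{18}{-27}} = - \frac{67}{44517} + \frac{328}{2 + 18 \left(- \frac{1}{27}\right)} = - \frac{67}{44517} + \frac{328}{2 - \frac{2}{3}} = - \frac{67}{44517} + \frac{328}{\frac{4}{3}} = - \frac{67}{44517} + 328 \cdot \frac{3}{4} = - \frac{67}{44517} + 246 = \frac{10951115}{44517}$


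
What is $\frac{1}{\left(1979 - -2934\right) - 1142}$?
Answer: $\frac{1}{3771} \approx 0.00026518$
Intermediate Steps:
$\frac{1}{\left(1979 - -2934\right) - 1142} = \frac{1}{\left(1979 + 2934\right) - 1142} = \frac{1}{4913 - 1142} = \frac{1}{3771}$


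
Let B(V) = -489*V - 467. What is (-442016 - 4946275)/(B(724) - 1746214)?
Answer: 598699/233413 ≈ 2.5650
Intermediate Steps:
B(V) = -467 - 489*V
(-442016 - 4946275)/(B(724) - 1746214) = (-442016 - 4946275)/((-467 - 489*724) - 1746214) = -5388291/((-467 - 354036) - 1746214) = -5388291/(-354503 - 1746214) = -5388291/(-2100717) = -5388291*(-1/2100717) = 598699/233413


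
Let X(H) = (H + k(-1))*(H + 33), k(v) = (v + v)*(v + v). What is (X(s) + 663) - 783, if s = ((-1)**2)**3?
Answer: 50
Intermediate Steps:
s = 1 (s = 1**3 = 1)
k(v) = 4*v**2 (k(v) = (2*v)*(2*v) = 4*v**2)
X(H) = (4 + H)*(33 + H) (X(H) = (H + 4*(-1)**2)*(H + 33) = (H + 4*1)*(33 + H) = (H + 4)*(33 + H) = (4 + H)*(33 + H))
(X(s) + 663) - 783 = ((132 + 1**2 + 37*1) + 663) - 783 = ((132 + 1 + 37) + 663) - 783 = (170 + 663) - 783 = 833 - 783 = 50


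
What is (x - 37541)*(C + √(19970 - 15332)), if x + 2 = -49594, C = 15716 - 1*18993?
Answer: 285547949 - 87137*√4638 ≈ 2.7961e+8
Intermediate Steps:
C = -3277 (C = 15716 - 18993 = -3277)
x = -49596 (x = -2 - 49594 = -49596)
(x - 37541)*(C + √(19970 - 15332)) = (-49596 - 37541)*(-3277 + √(19970 - 15332)) = -87137*(-3277 + √4638) = 285547949 - 87137*√4638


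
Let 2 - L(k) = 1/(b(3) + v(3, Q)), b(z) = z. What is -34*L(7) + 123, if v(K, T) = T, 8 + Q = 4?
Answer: 21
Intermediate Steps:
Q = -4 (Q = -8 + 4 = -4)
L(k) = 3 (L(k) = 2 - 1/(3 - 4) = 2 - 1/(-1) = 2 - 1*(-1) = 2 + 1 = 3)
-34*L(7) + 123 = -34*3 + 123 = -102 + 123 = 21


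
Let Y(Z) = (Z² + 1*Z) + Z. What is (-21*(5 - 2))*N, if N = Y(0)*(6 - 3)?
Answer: 0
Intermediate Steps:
Y(Z) = Z² + 2*Z (Y(Z) = (Z² + Z) + Z = (Z + Z²) + Z = Z² + 2*Z)
N = 0 (N = (0*(2 + 0))*(6 - 3) = (0*2)*3 = 0*3 = 0)
(-21*(5 - 2))*N = -21*(5 - 2)*0 = -21*3*0 = -63*0 = 0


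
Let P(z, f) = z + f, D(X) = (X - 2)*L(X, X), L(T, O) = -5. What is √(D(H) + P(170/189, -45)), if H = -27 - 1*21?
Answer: √817215/63 ≈ 14.349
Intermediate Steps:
H = -48 (H = -27 - 21 = -48)
D(X) = 10 - 5*X (D(X) = (X - 2)*(-5) = (-2 + X)*(-5) = 10 - 5*X)
P(z, f) = f + z
√(D(H) + P(170/189, -45)) = √((10 - 5*(-48)) + (-45 + 170/189)) = √((10 + 240) + (-45 + 170*(1/189))) = √(250 + (-45 + 170/189)) = √(250 - 8335/189) = √(38915/189) = √817215/63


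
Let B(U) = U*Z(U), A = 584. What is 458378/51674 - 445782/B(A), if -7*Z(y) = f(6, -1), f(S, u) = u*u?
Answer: 40378766557/7544404 ≈ 5352.1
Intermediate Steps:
f(S, u) = u²
Z(y) = -⅐ (Z(y) = -⅐*(-1)² = -⅐*1 = -⅐)
B(U) = -U/7 (B(U) = U*(-⅐) = -U/7)
458378/51674 - 445782/B(A) = 458378/51674 - 445782/((-⅐*584)) = 458378*(1/51674) - 445782/(-584/7) = 229189/25837 - 445782*(-7/584) = 229189/25837 + 1560237/292 = 40378766557/7544404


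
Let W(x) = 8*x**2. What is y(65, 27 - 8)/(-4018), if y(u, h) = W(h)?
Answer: -1444/2009 ≈ -0.71877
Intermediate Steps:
y(u, h) = 8*h**2
y(65, 27 - 8)/(-4018) = (8*(27 - 8)**2)/(-4018) = (8*19**2)*(-1/4018) = (8*361)*(-1/4018) = 2888*(-1/4018) = -1444/2009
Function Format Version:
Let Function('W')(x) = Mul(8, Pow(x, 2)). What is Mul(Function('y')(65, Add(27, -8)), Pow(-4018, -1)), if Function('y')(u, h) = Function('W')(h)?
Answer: Rational(-1444, 2009) ≈ -0.71877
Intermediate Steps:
Function('y')(u, h) = Mul(8, Pow(h, 2))
Mul(Function('y')(65, Add(27, -8)), Pow(-4018, -1)) = Mul(Mul(8, Pow(Add(27, -8), 2)), Pow(-4018, -1)) = Mul(Mul(8, Pow(19, 2)), Rational(-1, 4018)) = Mul(Mul(8, 361), Rational(-1, 4018)) = Mul(2888, Rational(-1, 4018)) = Rational(-1444, 2009)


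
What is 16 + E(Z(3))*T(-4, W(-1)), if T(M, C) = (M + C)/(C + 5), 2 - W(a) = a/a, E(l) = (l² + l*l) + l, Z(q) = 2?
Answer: 11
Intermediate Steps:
E(l) = l + 2*l² (E(l) = (l² + l²) + l = 2*l² + l = l + 2*l²)
W(a) = 1 (W(a) = 2 - a/a = 2 - 1*1 = 2 - 1 = 1)
T(M, C) = (C + M)/(5 + C)
16 + E(Z(3))*T(-4, W(-1)) = 16 + (2*(1 + 2*2))*((1 - 4)/(5 + 1)) = 16 + (2*(1 + 4))*(-3/6) = 16 + (2*5)*((⅙)*(-3)) = 16 + 10*(-½) = 16 - 5 = 11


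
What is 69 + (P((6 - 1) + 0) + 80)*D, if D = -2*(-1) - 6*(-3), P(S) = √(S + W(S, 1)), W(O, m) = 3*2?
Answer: 1669 + 20*√11 ≈ 1735.3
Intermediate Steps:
W(O, m) = 6
P(S) = √(6 + S) (P(S) = √(S + 6) = √(6 + S))
D = 20 (D = 2 + 18 = 20)
69 + (P((6 - 1) + 0) + 80)*D = 69 + (√(6 + ((6 - 1) + 0)) + 80)*20 = 69 + (√(6 + (5 + 0)) + 80)*20 = 69 + (√(6 + 5) + 80)*20 = 69 + (√11 + 80)*20 = 69 + (80 + √11)*20 = 69 + (1600 + 20*√11) = 1669 + 20*√11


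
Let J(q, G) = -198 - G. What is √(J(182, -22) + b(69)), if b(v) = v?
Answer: I*√107 ≈ 10.344*I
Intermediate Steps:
√(J(182, -22) + b(69)) = √((-198 - 1*(-22)) + 69) = √((-198 + 22) + 69) = √(-176 + 69) = √(-107) = I*√107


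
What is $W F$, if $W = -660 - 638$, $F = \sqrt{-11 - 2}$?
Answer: $- 1298 i \sqrt{13} \approx - 4680.0 i$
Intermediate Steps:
$F = i \sqrt{13}$ ($F = \sqrt{-13} = i \sqrt{13} \approx 3.6056 i$)
$W = -1298$
$W F = - 1298 i \sqrt{13}$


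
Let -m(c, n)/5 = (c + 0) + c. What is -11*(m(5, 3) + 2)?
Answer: 528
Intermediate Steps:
m(c, n) = -10*c (m(c, n) = -5*((c + 0) + c) = -5*(c + c) = -10*c)
-11*(m(5, 3) + 2) = -11*(-10*5 + 2) = -11*(-50 + 2) = -11*(-48) = 528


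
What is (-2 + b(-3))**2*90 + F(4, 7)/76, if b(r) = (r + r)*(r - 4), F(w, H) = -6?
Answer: 5471997/38 ≈ 1.4400e+5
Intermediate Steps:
b(r) = 2*r*(-4 + r) (b(r) = (2*r)*(-4 + r) = 2*r*(-4 + r))
(-2 + b(-3))**2*90 + F(4, 7)/76 = (-2 + 2*(-3)*(-4 - 3))**2*90 - 6/76 = (-2 + 2*(-3)*(-7))**2*90 - 6*1/76 = (-2 + 42)**2*90 - 3/38 = 40**2*90 - 3/38 = 1600*90 - 3/38 = 144000 - 3/38 = 5471997/38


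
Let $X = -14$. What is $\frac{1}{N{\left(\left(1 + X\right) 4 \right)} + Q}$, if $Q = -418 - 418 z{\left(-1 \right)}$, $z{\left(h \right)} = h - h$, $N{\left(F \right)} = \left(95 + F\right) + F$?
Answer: $- \frac{1}{427} \approx -0.0023419$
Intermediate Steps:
$N{\left(F \right)} = 95 + 2 F$
$z{\left(h \right)} = 0$
$Q = -418$ ($Q = -418 - 0 = -418 + 0 = -418$)
$\frac{1}{N{\left(\left(1 + X\right) 4 \right)} + Q} = \frac{1}{\left(95 + 2 \left(1 - 14\right) 4\right) - 418} = \frac{1}{\left(95 + 2 \left(\left(-13\right) 4\right)\right) - 418} = \frac{1}{\left(95 + 2 \left(-52\right)\right) - 418} = \frac{1}{\left(95 - 104\right) - 418} = \frac{1}{-9 - 418} = \frac{1}{-427} = - \frac{1}{427}$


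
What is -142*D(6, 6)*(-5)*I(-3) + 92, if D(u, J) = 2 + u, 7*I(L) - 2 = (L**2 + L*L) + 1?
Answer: 17132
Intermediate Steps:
I(L) = 3/7 + 2*L**2/7 (I(L) = 2/7 + ((L**2 + L*L) + 1)/7 = 2/7 + ((L**2 + L**2) + 1)/7 = 2/7 + (2*L**2 + 1)/7 = 2/7 + (1 + 2*L**2)/7 = 2/7 + (1/7 + 2*L**2/7) = 3/7 + 2*L**2/7)
-142*D(6, 6)*(-5)*I(-3) + 92 = -142*(2 + 6)*(-5)*(3/7 + (2/7)*(-3)**2) + 92 = -142*8*(-5)*(3/7 + (2/7)*9) + 92 = -(-5680)*(3/7 + 18/7) + 92 = -(-5680)*3 + 92 = -142*(-120) + 92 = 17040 + 92 = 17132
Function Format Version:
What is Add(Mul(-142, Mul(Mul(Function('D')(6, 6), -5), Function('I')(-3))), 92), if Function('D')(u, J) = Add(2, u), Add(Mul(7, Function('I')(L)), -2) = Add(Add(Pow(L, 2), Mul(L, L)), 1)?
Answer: 17132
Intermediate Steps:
Function('I')(L) = Add(Rational(3, 7), Mul(Rational(2, 7), Pow(L, 2))) (Function('I')(L) = Add(Rational(2, 7), Mul(Rational(1, 7), Add(Add(Pow(L, 2), Mul(L, L)), 1))) = Add(Rational(2, 7), Mul(Rational(1, 7), Add(Add(Pow(L, 2), Pow(L, 2)), 1))) = Add(Rational(2, 7), Mul(Rational(1, 7), Add(Mul(2, Pow(L, 2)), 1))) = Add(Rational(2, 7), Mul(Rational(1, 7), Add(1, Mul(2, Pow(L, 2))))) = Add(Rational(2, 7), Add(Rational(1, 7), Mul(Rational(2, 7), Pow(L, 2)))) = Add(Rational(3, 7), Mul(Rational(2, 7), Pow(L, 2))))
Add(Mul(-142, Mul(Mul(Function('D')(6, 6), -5), Function('I')(-3))), 92) = Add(Mul(-142, Mul(Mul(Add(2, 6), -5), Add(Rational(3, 7), Mul(Rational(2, 7), Pow(-3, 2))))), 92) = Add(Mul(-142, Mul(Mul(8, -5), Add(Rational(3, 7), Mul(Rational(2, 7), 9)))), 92) = Add(Mul(-142, Mul(-40, Add(Rational(3, 7), Rational(18, 7)))), 92) = Add(Mul(-142, Mul(-40, 3)), 92) = Add(Mul(-142, -120), 92) = Add(17040, 92) = 17132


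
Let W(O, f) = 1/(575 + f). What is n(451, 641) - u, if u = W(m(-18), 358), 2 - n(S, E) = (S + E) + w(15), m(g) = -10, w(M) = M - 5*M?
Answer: -960991/933 ≈ -1030.0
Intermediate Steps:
w(M) = -4*M
n(S, E) = 62 - E - S (n(S, E) = 2 - ((S + E) - 4*15) = 2 - ((E + S) - 60) = 2 - (-60 + E + S) = 2 + (60 - E - S) = 62 - E - S)
u = 1/933 (u = 1/(575 + 358) = 1/933 ≈ 0.0010718)
n(451, 641) - u = (62 - 1*641 - 1*451) - 1*1/933 = (62 - 641 - 451) - 1/933 = -1030 - 1/933 = -960991/933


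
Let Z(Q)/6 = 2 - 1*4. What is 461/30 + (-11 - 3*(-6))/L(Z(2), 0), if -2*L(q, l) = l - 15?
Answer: 163/10 ≈ 16.300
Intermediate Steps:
Z(Q) = -12 (Z(Q) = 6*(2 - 1*4) = 6*(2 - 4) = 6*(-2) = -12)
L(q, l) = 15/2 - l/2 (L(q, l) = -(l - 15)/2 = -(-15 + l)/2 = 15/2 - l/2)
461/30 + (-11 - 3*(-6))/L(Z(2), 0) = 461/30 + (-11 - 3*(-6))/(15/2 - 1/2*0) = 461*(1/30) + (-11 + 18)/(15/2 + 0) = 461/30 + 7/(15/2) = 461/30 + 7*(2/15) = 461/30 + 14/15 = 163/10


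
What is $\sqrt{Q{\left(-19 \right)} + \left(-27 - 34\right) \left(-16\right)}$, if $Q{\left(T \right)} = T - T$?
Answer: $4 \sqrt{61} \approx 31.241$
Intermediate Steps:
$Q{\left(T \right)} = 0$
$\sqrt{Q{\left(-19 \right)} + \left(-27 - 34\right) \left(-16\right)} = \sqrt{0 + \left(-27 - 34\right) \left(-16\right)} = \sqrt{0 - -976} = \sqrt{0 + 976} = \sqrt{976} = 4 \sqrt{61}$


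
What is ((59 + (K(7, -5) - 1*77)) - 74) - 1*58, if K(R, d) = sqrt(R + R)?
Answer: -150 + sqrt(14) ≈ -146.26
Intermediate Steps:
K(R, d) = sqrt(2)*sqrt(R) (K(R, d) = sqrt(2*R) = sqrt(2)*sqrt(R))
((59 + (K(7, -5) - 1*77)) - 74) - 1*58 = ((59 + (sqrt(2)*sqrt(7) - 1*77)) - 74) - 1*58 = ((59 + (sqrt(14) - 77)) - 74) - 58 = ((59 + (-77 + sqrt(14))) - 74) - 58 = ((-18 + sqrt(14)) - 74) - 58 = (-92 + sqrt(14)) - 58 = -150 + sqrt(14)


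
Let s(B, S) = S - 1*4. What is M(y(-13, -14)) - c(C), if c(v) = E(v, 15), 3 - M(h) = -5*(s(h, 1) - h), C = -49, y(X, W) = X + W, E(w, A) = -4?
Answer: 127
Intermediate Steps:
y(X, W) = W + X
s(B, S) = -4 + S (s(B, S) = S - 4 = -4 + S)
M(h) = -12 - 5*h (M(h) = 3 - (-5)*((-4 + 1) - h) = 3 - (-5)*(-3 - h) = 3 - (15 + 5*h) = 3 + (-15 - 5*h) = -12 - 5*h)
c(v) = -4
M(y(-13, -14)) - c(C) = (-12 - 5*(-14 - 13)) - 1*(-4) = (-12 - 5*(-27)) + 4 = (-12 + 135) + 4 = 123 + 4 = 127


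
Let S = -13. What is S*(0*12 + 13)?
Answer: -169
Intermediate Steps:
S*(0*12 + 13) = -13*(0*12 + 13) = -13*(0 + 13) = -13*13 = -169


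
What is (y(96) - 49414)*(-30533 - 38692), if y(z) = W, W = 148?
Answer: 3410438850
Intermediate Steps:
y(z) = 148
(y(96) - 49414)*(-30533 - 38692) = (148 - 49414)*(-30533 - 38692) = -49266*(-69225) = 3410438850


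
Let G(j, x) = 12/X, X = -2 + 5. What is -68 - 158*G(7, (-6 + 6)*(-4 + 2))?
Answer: -700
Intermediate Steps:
X = 3
G(j, x) = 4 (G(j, x) = 12/3 = 12*(1/3) = 4)
-68 - 158*G(7, (-6 + 6)*(-4 + 2)) = -68 - 158*4 = -68 - 632 = -700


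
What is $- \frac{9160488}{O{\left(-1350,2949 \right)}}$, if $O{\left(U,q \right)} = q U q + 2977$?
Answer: $\frac{9160488}{11740408373} \approx 0.00078025$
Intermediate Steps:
$O{\left(U,q \right)} = 2977 + U q^{2}$ ($O{\left(U,q \right)} = U q q + 2977 = U q^{2} + 2977 = 2977 + U q^{2}$)
$- \frac{9160488}{O{\left(-1350,2949 \right)}} = - \frac{9160488}{2977 - 1350 \cdot 2949^{2}} = - \frac{9160488}{2977 - 11740411350} = - \frac{9160488}{-11740408373} = \left(-9160488\right) \left(- \frac{1}{11740408373}\right) = \frac{9160488}{11740408373}$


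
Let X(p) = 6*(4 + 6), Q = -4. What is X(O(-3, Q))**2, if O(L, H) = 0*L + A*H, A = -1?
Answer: 3600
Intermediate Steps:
O(L, H) = -H (O(L, H) = 0*L - H = 0 - H = -H)
X(p) = 60 (X(p) = 6*10 = 60)
X(O(-3, Q))**2 = 60**2 = 3600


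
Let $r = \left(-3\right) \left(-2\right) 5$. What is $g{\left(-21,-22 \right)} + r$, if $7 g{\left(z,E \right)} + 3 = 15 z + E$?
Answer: $- \frac{130}{7} \approx -18.571$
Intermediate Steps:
$r = 30$ ($r = 6 \cdot 5 = 30$)
$g{\left(z,E \right)} = - \frac{3}{7} + \frac{E}{7} + \frac{15 z}{7}$ ($g{\left(z,E \right)} = - \frac{3}{7} + \frac{15 z + E}{7} = - \frac{3}{7} + \frac{E + 15 z}{7} = - \frac{3}{7} + \left(\frac{E}{7} + \frac{15 z}{7}\right) = - \frac{3}{7} + \frac{E}{7} + \frac{15 z}{7}$)
$g{\left(-21,-22 \right)} + r = \left(- \frac{3}{7} + \frac{1}{7} \left(-22\right) + \frac{15}{7} \left(-21\right)\right) + 30 = \left(- \frac{3}{7} - \frac{22}{7} - 45\right) + 30 = - \frac{340}{7} + 30 = - \frac{130}{7}$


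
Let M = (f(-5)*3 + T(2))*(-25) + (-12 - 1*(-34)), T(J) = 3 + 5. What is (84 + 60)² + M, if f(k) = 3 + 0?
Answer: 20333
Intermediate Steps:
f(k) = 3
T(J) = 8
M = -403 (M = (3*3 + 8)*(-25) + (-12 - 1*(-34)) = (9 + 8)*(-25) + (-12 + 34) = 17*(-25) + 22 = -425 + 22 = -403)
(84 + 60)² + M = (84 + 60)² - 403 = 144² - 403 = 20736 - 403 = 20333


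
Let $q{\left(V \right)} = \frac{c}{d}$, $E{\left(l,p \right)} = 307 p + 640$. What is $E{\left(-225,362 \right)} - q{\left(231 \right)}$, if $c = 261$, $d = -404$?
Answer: $\frac{45156957}{404} \approx 1.1177 \cdot 10^{5}$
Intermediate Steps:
$E{\left(l,p \right)} = 640 + 307 p$
$q{\left(V \right)} = - \frac{261}{404}$ ($q{\left(V \right)} = \frac{261}{-404} = 261 \left(- \frac{1}{404}\right) = - \frac{261}{404}$)
$E{\left(-225,362 \right)} - q{\left(231 \right)} = \left(640 + 307 \cdot 362\right) - - \frac{261}{404} = \left(640 + 111134\right) + \frac{261}{404} = 111774 + \frac{261}{404} = \frac{45156957}{404}$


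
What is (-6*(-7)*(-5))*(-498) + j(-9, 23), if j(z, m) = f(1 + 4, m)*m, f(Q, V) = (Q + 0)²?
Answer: 105155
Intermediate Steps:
f(Q, V) = Q²
j(z, m) = 25*m (j(z, m) = (1 + 4)²*m = 5²*m = 25*m)
(-6*(-7)*(-5))*(-498) + j(-9, 23) = (-6*(-7)*(-5))*(-498) + 25*23 = (42*(-5))*(-498) + 575 = -210*(-498) + 575 = 104580 + 575 = 105155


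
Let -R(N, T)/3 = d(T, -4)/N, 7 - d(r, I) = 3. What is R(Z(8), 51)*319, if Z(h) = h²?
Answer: -957/16 ≈ -59.813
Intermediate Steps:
d(r, I) = 4 (d(r, I) = 7 - 1*3 = 7 - 3 = 4)
R(N, T) = -12/N
R(Z(8), 51)*319 = -12/(8²)*319 = -12/64*319 = -12*1/64*319 = -3/16*319 = -957/16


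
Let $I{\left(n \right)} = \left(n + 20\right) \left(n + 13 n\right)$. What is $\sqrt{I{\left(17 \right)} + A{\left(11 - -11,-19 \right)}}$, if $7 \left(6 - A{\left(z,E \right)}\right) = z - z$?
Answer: $2 \sqrt{2203} \approx 93.872$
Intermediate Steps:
$A{\left(z,E \right)} = 6$ ($A{\left(z,E \right)} = 6 - \frac{z - z}{7} = 6 - 0 = 6 + 0 = 6$)
$I{\left(n \right)} = 14 n \left(20 + n\right)$ ($I{\left(n \right)} = \left(20 + n\right) 14 n = 14 n \left(20 + n\right)$)
$\sqrt{I{\left(17 \right)} + A{\left(11 - -11,-19 \right)}} = \sqrt{14 \cdot 17 \left(20 + 17\right) + 6} = \sqrt{14 \cdot 17 \cdot 37 + 6} = \sqrt{8806 + 6} = \sqrt{8812} = 2 \sqrt{2203}$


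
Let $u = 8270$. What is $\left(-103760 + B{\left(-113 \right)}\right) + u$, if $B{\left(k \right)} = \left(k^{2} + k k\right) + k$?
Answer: $-70065$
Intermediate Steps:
$B{\left(k \right)} = k + 2 k^{2}$ ($B{\left(k \right)} = \left(k^{2} + k^{2}\right) + k = 2 k^{2} + k = k + 2 k^{2}$)
$\left(-103760 + B{\left(-113 \right)}\right) + u = \left(-103760 - 113 \left(1 + 2 \left(-113\right)\right)\right) + 8270 = \left(-103760 - 113 \left(1 - 226\right)\right) + 8270 = \left(-103760 - -25425\right) + 8270 = \left(-103760 + 25425\right) + 8270 = -78335 + 8270 = -70065$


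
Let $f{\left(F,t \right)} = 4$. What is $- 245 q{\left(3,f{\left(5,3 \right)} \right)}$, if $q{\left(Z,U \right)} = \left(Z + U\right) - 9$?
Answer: $490$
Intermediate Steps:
$q{\left(Z,U \right)} = -9 + U + Z$ ($q{\left(Z,U \right)} = \left(U + Z\right) - 9 = -9 + U + Z$)
$- 245 q{\left(3,f{\left(5,3 \right)} \right)} = - 245 \left(-9 + 4 + 3\right) = \left(-245\right) \left(-2\right) = 490$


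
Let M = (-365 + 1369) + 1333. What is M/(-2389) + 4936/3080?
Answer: 574268/919765 ≈ 0.62436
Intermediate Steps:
M = 2337 (M = 1004 + 1333 = 2337)
M/(-2389) + 4936/3080 = 2337/(-2389) + 4936/3080 = 2337*(-1/2389) + 4936*(1/3080) = -2337/2389 + 617/385 = 574268/919765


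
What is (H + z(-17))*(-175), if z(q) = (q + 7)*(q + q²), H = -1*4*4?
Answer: 478800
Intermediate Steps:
H = -16 (H = -4*4 = -16)
z(q) = (7 + q)*(q + q²)
(H + z(-17))*(-175) = (-16 - 17*(7 + (-17)² + 8*(-17)))*(-175) = (-16 - 17*(7 + 289 - 136))*(-175) = (-16 - 17*160)*(-175) = (-16 - 2720)*(-175) = -2736*(-175) = 478800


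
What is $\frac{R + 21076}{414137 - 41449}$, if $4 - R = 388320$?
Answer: $- \frac{45905}{46586} \approx -0.98538$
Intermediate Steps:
$R = -388316$ ($R = 4 - 388320 = -388316$)
$\frac{R + 21076}{414137 - 41449} = \frac{-388316 + 21076}{414137 - 41449} = - \frac{367240}{372688} = \left(-367240\right) \frac{1}{372688} = - \frac{45905}{46586}$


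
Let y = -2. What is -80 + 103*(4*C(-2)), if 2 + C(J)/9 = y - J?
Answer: -7496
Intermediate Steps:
C(J) = -36 - 9*J (C(J) = -18 + 9*(-2 - J) = -18 + (-18 - 9*J) = -36 - 9*J)
-80 + 103*(4*C(-2)) = -80 + 103*(4*(-36 - 9*(-2))) = -80 + 103*(4*(-36 + 18)) = -80 + 103*(4*(-18)) = -80 + 103*(-72) = -80 - 7416 = -7496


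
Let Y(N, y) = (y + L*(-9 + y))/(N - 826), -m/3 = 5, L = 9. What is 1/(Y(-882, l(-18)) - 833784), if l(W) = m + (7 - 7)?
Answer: -244/203443263 ≈ -1.1994e-6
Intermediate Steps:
m = -15 (m = -3*5 = -15)
l(W) = -15 (l(W) = -15 + (7 - 7) = -15 + 0 = -15)
Y(N, y) = (-81 + 10*y)/(-826 + N) (Y(N, y) = (y + 9*(-9 + y))/(N - 826) = (y + (-81 + 9*y))/(-826 + N) = (-81 + 10*y)/(-826 + N))
1/(Y(-882, l(-18)) - 833784) = 1/((-81 + 10*(-15))/(-826 - 882) - 833784) = 1/((-81 - 150)/(-1708) - 833784) = 1/(-1/1708*(-231) - 833784) = 1/(33/244 - 833784) = 1/(-203443263/244) = -244/203443263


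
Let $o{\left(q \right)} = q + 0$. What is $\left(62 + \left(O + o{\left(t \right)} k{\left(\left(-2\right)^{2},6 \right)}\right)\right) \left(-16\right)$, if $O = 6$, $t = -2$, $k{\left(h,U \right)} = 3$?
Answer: $-992$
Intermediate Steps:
$o{\left(q \right)} = q$
$\left(62 + \left(O + o{\left(t \right)} k{\left(\left(-2\right)^{2},6 \right)}\right)\right) \left(-16\right) = \left(62 + \left(6 - 6\right)\right) \left(-16\right) = \left(62 + 0\right) \left(-16\right) = 62 \left(-16\right) = -992$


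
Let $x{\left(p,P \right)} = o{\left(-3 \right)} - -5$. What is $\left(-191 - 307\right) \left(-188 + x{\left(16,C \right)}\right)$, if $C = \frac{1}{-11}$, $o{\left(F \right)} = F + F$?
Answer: $94122$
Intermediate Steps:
$o{\left(F \right)} = 2 F$
$C = - \frac{1}{11} \approx -0.090909$
$x{\left(p,P \right)} = -1$ ($x{\left(p,P \right)} = 2 \left(-3\right) - -5 = -6 + 5 = -1$)
$\left(-191 - 307\right) \left(-188 + x{\left(16,C \right)}\right) = \left(-191 - 307\right) \left(-188 - 1\right) = \left(-498\right) \left(-189\right) = 94122$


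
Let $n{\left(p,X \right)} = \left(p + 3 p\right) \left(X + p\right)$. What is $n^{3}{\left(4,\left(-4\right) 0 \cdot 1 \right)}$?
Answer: $262144$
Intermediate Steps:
$n{\left(p,X \right)} = 4 p \left(X + p\right)$
$n^{3}{\left(4,\left(-4\right) 0 \cdot 1 \right)} = \left(4 \cdot 4 \left(\left(-4\right) 0 \cdot 1 + 4\right)\right)^{3} = \left(4 \cdot 4 \left(0 \cdot 1 + 4\right)\right)^{3} = \left(4 \cdot 4 \left(0 + 4\right)\right)^{3} = \left(4 \cdot 4 \cdot 4\right)^{3} = 64^{3} = 262144$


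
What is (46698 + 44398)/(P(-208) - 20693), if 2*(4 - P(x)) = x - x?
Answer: -91096/20689 ≈ -4.4031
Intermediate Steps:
P(x) = 4 (P(x) = 4 - (x - x)/2 = 4 - ½*0 = 4 + 0 = 4)
(46698 + 44398)/(P(-208) - 20693) = (46698 + 44398)/(4 - 20693) = 91096/(-20689) = 91096*(-1/20689) = -91096/20689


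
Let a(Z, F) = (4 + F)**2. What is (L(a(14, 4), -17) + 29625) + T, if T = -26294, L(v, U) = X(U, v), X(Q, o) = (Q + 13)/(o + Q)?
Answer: 156553/47 ≈ 3330.9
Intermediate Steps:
X(Q, o) = (13 + Q)/(Q + o)
L(v, U) = (13 + U)/(U + v)
(L(a(14, 4), -17) + 29625) + T = ((13 - 17)/(-17 + (4 + 4)**2) + 29625) - 26294 = (-4/(-17 + 8**2) + 29625) - 26294 = (-4/(-17 + 64) + 29625) - 26294 = (-4/47 + 29625) - 26294 = 1392371/47 - 26294 = 156553/47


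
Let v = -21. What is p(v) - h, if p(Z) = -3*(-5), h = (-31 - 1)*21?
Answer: 687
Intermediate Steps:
h = -672 (h = -32*21 = -672)
p(Z) = 15
p(v) - h = 15 - 1*(-672) = 15 + 672 = 687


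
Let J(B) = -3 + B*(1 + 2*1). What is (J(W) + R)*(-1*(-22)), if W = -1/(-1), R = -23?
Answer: -506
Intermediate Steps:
W = 1 (W = -1*(-1) = 1)
J(B) = -3 + 3*B (J(B) = -3 + B*(1 + 2) = -3 + B*3 = -3 + 3*B)
(J(W) + R)*(-1*(-22)) = ((-3 + 3*1) - 23)*(-1*(-22)) = ((-3 + 3) - 23)*22 = (0 - 23)*22 = -23*22 = -506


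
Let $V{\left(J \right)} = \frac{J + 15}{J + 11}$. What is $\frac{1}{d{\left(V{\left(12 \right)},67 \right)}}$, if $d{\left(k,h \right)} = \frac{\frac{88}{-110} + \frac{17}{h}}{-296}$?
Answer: $\frac{99160}{183} \approx 541.86$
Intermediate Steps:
$V{\left(J \right)} = \frac{15 + J}{11 + J}$
$d{\left(k,h \right)} = \frac{1}{370} - \frac{17}{296 h}$ ($d{\left(k,h \right)} = \left(88 \left(- \frac{1}{110}\right) + \frac{17}{h}\right) \left(- \frac{1}{296}\right) = \left(- \frac{4}{5} + \frac{17}{h}\right) \left(- \frac{1}{296}\right) = \frac{1}{370} - \frac{17}{296 h}$)
$\frac{1}{d{\left(V{\left(12 \right)},67 \right)}} = \frac{1}{\frac{1}{1480} \cdot \frac{1}{67} \left(-85 + 4 \cdot 67\right)} = \frac{1}{\frac{1}{1480} \cdot \frac{1}{67} \left(-85 + 268\right)} = \frac{1}{\frac{1}{1480} \cdot \frac{1}{67} \cdot 183} = \frac{1}{\frac{183}{99160}} = \frac{99160}{183}$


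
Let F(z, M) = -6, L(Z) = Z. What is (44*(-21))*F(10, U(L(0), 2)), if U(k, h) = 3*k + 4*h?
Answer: 5544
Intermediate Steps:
(44*(-21))*F(10, U(L(0), 2)) = (44*(-21))*(-6) = -924*(-6) = 5544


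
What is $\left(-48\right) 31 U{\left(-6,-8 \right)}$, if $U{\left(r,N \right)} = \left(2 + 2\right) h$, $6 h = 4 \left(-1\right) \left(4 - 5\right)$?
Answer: $-3968$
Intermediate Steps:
$h = \frac{2}{3}$ ($h = \frac{4 \left(-1\right) \left(4 - 5\right)}{6} = \frac{\left(-4\right) \left(-1\right)}{6} = \frac{1}{6} \cdot 4 = \frac{2}{3} \approx 0.66667$)
$U{\left(r,N \right)} = \frac{8}{3}$ ($U{\left(r,N \right)} = \left(2 + 2\right) \frac{2}{3} = 4 \cdot \frac{2}{3} = \frac{8}{3}$)
$\left(-48\right) 31 U{\left(-6,-8 \right)} = \left(-48\right) 31 \cdot \frac{8}{3} = \left(-1488\right) \frac{8}{3} = -3968$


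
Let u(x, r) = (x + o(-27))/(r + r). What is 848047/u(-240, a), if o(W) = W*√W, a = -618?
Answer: 27951629120/8587 - 9433674828*I*√3/8587 ≈ 3.2551e+6 - 1.9028e+6*I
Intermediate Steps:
o(W) = W^(3/2)
u(x, r) = (x - 81*I*√3)/(2*r) (u(x, r) = (x + (-27)^(3/2))/(r + r) = (x - 81*I*√3)/((2*r)) = (x - 81*I*√3)*(1/(2*r)) = (x - 81*I*√3)/(2*r))
848047/u(-240, a) = 848047/(((½)*(-240 - 81*I*√3)/(-618))) = 848047/(((½)*(-1/618)*(-240 - 81*I*√3))) = 848047/(20/103 + 27*I*√3/412)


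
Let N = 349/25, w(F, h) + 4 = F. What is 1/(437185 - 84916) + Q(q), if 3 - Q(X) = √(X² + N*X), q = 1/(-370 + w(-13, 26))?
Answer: 1056808/352269 - I*√135038/1935 ≈ 3.0 - 0.18991*I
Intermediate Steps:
w(F, h) = -4 + F
N = 349/25 (N = 349*(1/25) = 349/25 ≈ 13.960)
q = -1/387 (q = 1/(-370 + (-4 - 13)) = 1/(-370 - 17) = 1/(-387) = -1/387 ≈ -0.0025840)
Q(X) = 3 - √(X² + 349*X/25)
1/(437185 - 84916) + Q(q) = 1/(437185 - 84916) + (3 - I*√43*√(349 + 25*(-1/387))/129/5) = 1/352269 + (3 - I*√43*√(349 - 25/387)/129/5) = 1/352269 + (3 - I*√135038/387/5) = 1/352269 + (3 - I*√135038/1935) = 1056808/352269 - I*√135038/1935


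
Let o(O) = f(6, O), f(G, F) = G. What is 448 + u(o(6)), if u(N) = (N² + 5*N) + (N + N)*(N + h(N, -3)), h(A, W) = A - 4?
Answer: 610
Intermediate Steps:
h(A, W) = -4 + A
o(O) = 6
u(N) = N² + 5*N + 2*N*(-4 + 2*N) (u(N) = (N² + 5*N) + (N + N)*(N + (-4 + N)) = (N² + 5*N) + (2*N)*(-4 + 2*N) = (N² + 5*N) + 2*N*(-4 + 2*N) = N² + 5*N + 2*N*(-4 + 2*N))
448 + u(o(6)) = 448 + 6*(-3 + 5*6) = 448 + 6*(-3 + 30) = 448 + 6*27 = 448 + 162 = 610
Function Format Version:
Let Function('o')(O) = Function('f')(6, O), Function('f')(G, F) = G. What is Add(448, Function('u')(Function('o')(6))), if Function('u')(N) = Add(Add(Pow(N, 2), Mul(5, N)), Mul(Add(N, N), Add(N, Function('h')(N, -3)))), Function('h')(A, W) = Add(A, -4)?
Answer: 610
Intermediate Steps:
Function('h')(A, W) = Add(-4, A)
Function('o')(O) = 6
Function('u')(N) = Add(Pow(N, 2), Mul(5, N), Mul(2, N, Add(-4, Mul(2, N)))) (Function('u')(N) = Add(Add(Pow(N, 2), Mul(5, N)), Mul(Add(N, N), Add(N, Add(-4, N)))) = Add(Add(Pow(N, 2), Mul(5, N)), Mul(Mul(2, N), Add(-4, Mul(2, N)))) = Add(Add(Pow(N, 2), Mul(5, N)), Mul(2, N, Add(-4, Mul(2, N)))) = Add(Pow(N, 2), Mul(5, N), Mul(2, N, Add(-4, Mul(2, N)))))
Add(448, Function('u')(Function('o')(6))) = Add(448, Mul(6, Add(-3, Mul(5, 6)))) = Add(448, Mul(6, Add(-3, 30))) = Add(448, Mul(6, 27)) = Add(448, 162) = 610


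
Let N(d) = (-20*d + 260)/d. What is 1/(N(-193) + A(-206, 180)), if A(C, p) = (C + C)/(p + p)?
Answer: -17370/390679 ≈ -0.044461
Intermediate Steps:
A(C, p) = C/p (A(C, p) = (2*C)/((2*p)) = (2*C)*(1/(2*p)) = C/p)
N(d) = (260 - 20*d)/d
1/(N(-193) + A(-206, 180)) = 1/((-20 + 260/(-193)) - 206/180) = 1/((-20 + 260*(-1/193)) - 206*1/180) = 1/((-20 - 260/193) - 103/90) = 1/(-4120/193 - 103/90) = 1/(-390679/17370) = -17370/390679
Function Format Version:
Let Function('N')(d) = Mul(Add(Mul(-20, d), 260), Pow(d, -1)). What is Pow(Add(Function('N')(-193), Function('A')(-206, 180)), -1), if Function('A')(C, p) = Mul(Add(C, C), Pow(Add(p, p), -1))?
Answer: Rational(-17370, 390679) ≈ -0.044461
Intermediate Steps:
Function('A')(C, p) = Mul(C, Pow(p, -1)) (Function('A')(C, p) = Mul(Mul(2, C), Pow(Mul(2, p), -1)) = Mul(Mul(2, C), Mul(Rational(1, 2), Pow(p, -1))) = Mul(C, Pow(p, -1)))
Function('N')(d) = Mul(Pow(d, -1), Add(260, Mul(-20, d))) (Function('N')(d) = Mul(Add(260, Mul(-20, d)), Pow(d, -1)) = Mul(Pow(d, -1), Add(260, Mul(-20, d))))
Pow(Add(Function('N')(-193), Function('A')(-206, 180)), -1) = Pow(Add(Add(-20, Mul(260, Pow(-193, -1))), Mul(-206, Pow(180, -1))), -1) = Pow(Add(Add(-20, Mul(260, Rational(-1, 193))), Mul(-206, Rational(1, 180))), -1) = Pow(Add(Add(-20, Rational(-260, 193)), Rational(-103, 90)), -1) = Pow(Add(Rational(-4120, 193), Rational(-103, 90)), -1) = Pow(Rational(-390679, 17370), -1) = Rational(-17370, 390679)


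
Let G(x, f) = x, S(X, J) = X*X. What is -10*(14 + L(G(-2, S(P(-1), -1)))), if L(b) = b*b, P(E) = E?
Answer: -180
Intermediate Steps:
S(X, J) = X**2
L(b) = b**2
-10*(14 + L(G(-2, S(P(-1), -1)))) = -10*(14 + (-2)**2) = -10*(14 + 4) = -10*18 = -180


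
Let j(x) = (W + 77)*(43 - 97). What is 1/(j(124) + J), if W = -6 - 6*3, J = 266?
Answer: -1/2596 ≈ -0.00038521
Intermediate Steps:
W = -24 (W = -6 - 18 = -24)
j(x) = -2862 (j(x) = (-24 + 77)*(43 - 97) = 53*(-54) = -2862)
1/(j(124) + J) = 1/(-2862 + 266) = 1/(-2596) = -1/2596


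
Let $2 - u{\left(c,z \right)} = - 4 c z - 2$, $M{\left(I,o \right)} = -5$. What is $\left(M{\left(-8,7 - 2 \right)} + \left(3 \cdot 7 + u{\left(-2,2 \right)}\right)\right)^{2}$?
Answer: $16$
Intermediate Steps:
$u{\left(c,z \right)} = 4 + 4 c z$ ($u{\left(c,z \right)} = 2 - \left(- 4 c z - 2\right) = 2 - \left(-2 - 4 c z\right) = 2 + \left(2 + 4 c z\right) = 4 + 4 c z$)
$\left(M{\left(-8,7 - 2 \right)} + \left(3 \cdot 7 + u{\left(-2,2 \right)}\right)\right)^{2} = \left(-5 + \left(3 \cdot 7 + \left(4 + 4 \left(-2\right) 2\right)\right)\right)^{2} = \left(-5 + \left(21 + \left(4 - 16\right)\right)\right)^{2} = \left(-5 + \left(21 - 12\right)\right)^{2} = \left(-5 + 9\right)^{2} = 4^{2} = 16$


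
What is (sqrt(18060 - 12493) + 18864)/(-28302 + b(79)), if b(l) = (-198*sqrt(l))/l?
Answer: -585794796/878877971 - 372643*sqrt(5567)/10546535652 + 11*sqrt(439793)/3515511884 + 51876*sqrt(79)/878877971 ≈ -0.66864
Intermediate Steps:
b(l) = -198/sqrt(l)
(sqrt(18060 - 12493) + 18864)/(-28302 + b(79)) = (sqrt(18060 - 12493) + 18864)/(-28302 - 198*sqrt(79)/79) = (sqrt(5567) + 18864)/(-28302 - 198*sqrt(79)/79) = (18864 + sqrt(5567))/(-28302 - 198*sqrt(79)/79)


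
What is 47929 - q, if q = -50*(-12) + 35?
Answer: 47294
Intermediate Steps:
q = 635 (q = 600 + 35 = 635)
47929 - q = 47929 - 1*635 = 47929 - 635 = 47294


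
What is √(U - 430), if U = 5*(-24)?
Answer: 5*I*√22 ≈ 23.452*I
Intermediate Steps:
U = -120
√(U - 430) = √(-120 - 430) = √(-550) = 5*I*√22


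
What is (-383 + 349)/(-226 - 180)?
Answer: 17/203 ≈ 0.083744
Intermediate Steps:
(-383 + 349)/(-226 - 180) = -34/(-406) = -34*(-1/406) = 17/203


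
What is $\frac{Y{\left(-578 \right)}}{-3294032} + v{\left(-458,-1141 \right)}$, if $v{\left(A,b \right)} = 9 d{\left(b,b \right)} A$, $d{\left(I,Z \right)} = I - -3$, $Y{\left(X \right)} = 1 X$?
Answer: $\frac{7725881945665}{1647016} \approx 4.6908 \cdot 10^{6}$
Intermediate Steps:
$Y{\left(X \right)} = X$
$d{\left(I,Z \right)} = 3 + I$ ($d{\left(I,Z \right)} = I + 3 = 3 + I$)
$v{\left(A,b \right)} = A \left(27 + 9 b\right)$ ($v{\left(A,b \right)} = 9 \left(3 + b\right) A = \left(27 + 9 b\right) A = A \left(27 + 9 b\right)$)
$\frac{Y{\left(-578 \right)}}{-3294032} + v{\left(-458,-1141 \right)} = - \frac{578}{-3294032} + 9 \left(-458\right) \left(3 - 1141\right) = \left(-578\right) \left(- \frac{1}{3294032}\right) + 9 \left(-458\right) \left(-1138\right) = \frac{289}{1647016} + 4690836 = \frac{7725881945665}{1647016}$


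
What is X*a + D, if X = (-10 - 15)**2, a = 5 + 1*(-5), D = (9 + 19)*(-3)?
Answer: -84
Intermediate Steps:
D = -84 (D = 28*(-3) = -84)
a = 0 (a = 5 - 5 = 0)
X = 625 (X = (-25)**2 = 625)
X*a + D = 625*0 - 84 = 0 - 84 = -84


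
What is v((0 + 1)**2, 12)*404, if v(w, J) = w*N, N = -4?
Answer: -1616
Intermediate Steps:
v(w, J) = -4*w (v(w, J) = w*(-4) = -4*w)
v((0 + 1)**2, 12)*404 = -4*(0 + 1)**2*404 = -4*1**2*404 = -4*1*404 = -4*404 = -1616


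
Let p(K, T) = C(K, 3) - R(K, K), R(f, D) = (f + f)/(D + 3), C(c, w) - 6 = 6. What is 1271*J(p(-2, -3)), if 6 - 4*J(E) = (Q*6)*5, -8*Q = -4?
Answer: -11439/4 ≈ -2859.8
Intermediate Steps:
Q = 1/2 (Q = -1/8*(-4) = 1/2 ≈ 0.50000)
C(c, w) = 12 (C(c, w) = 6 + 6 = 12)
R(f, D) = 2*f/(3 + D) (R(f, D) = (2*f)/(3 + D) = 2*f/(3 + D))
p(K, T) = 12 - 2*K/(3 + K)
J(E) = -9/4 (J(E) = 3/2 - (1/2)*6*5/4 = 3/2 - 3*5/4 = 3/2 - 1/4*15 = 3/2 - 15/4 = -9/4)
1271*J(p(-2, -3)) = 1271*(-9/4) = -11439/4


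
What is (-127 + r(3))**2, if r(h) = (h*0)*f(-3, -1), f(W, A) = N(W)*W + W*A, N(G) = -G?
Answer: 16129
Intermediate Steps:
f(W, A) = -W**2 + A*W (f(W, A) = (-W)*W + W*A = -W**2 + A*W)
r(h) = 0 (r(h) = (h*0)*(-3*(-1 - 1*(-3))) = 0*(-3*(-1 + 3)) = 0*(-3*2) = 0*(-6) = 0)
(-127 + r(3))**2 = (-127 + 0)**2 = (-127)**2 = 16129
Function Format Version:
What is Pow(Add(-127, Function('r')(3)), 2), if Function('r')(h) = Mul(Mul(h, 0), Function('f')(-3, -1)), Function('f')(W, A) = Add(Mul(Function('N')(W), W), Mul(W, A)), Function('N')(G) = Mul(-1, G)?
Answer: 16129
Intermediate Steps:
Function('f')(W, A) = Add(Mul(-1, Pow(W, 2)), Mul(A, W)) (Function('f')(W, A) = Add(Mul(Mul(-1, W), W), Mul(W, A)) = Add(Mul(-1, Pow(W, 2)), Mul(A, W)))
Function('r')(h) = 0 (Function('r')(h) = Mul(Mul(h, 0), Mul(-3, Add(-1, Mul(-1, -3)))) = Mul(0, Mul(-3, Add(-1, 3))) = Mul(0, Mul(-3, 2)) = Mul(0, -6) = 0)
Pow(Add(-127, Function('r')(3)), 2) = Pow(Add(-127, 0), 2) = Pow(-127, 2) = 16129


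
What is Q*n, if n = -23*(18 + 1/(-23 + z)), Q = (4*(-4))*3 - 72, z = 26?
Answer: 50600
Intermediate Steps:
Q = -120 (Q = -16*3 - 72 = -48 - 72 = -120)
n = -1265/3 (n = -23*(18 + 1/(-23 + 26)) = -23*(18 + 1/3) = -23*(18 + ⅓) = -23*55/3 = -1265/3 ≈ -421.67)
Q*n = -120*(-1265/3) = 50600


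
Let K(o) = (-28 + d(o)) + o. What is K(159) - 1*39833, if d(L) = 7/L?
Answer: -6312611/159 ≈ -39702.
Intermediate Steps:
K(o) = -28 + o + 7/o (K(o) = (-28 + 7/o) + o = -28 + o + 7/o)
K(159) - 1*39833 = (-28 + 159 + 7/159) - 1*39833 = (-28 + 159 + 7*(1/159)) - 39833 = (-28 + 159 + 7/159) - 39833 = 20836/159 - 39833 = -6312611/159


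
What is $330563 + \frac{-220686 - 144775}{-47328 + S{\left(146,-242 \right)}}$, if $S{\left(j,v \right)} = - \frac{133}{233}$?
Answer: $\frac{3645387477004}{11027557} \approx 3.3057 \cdot 10^{5}$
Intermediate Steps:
$S{\left(j,v \right)} = - \frac{133}{233}$ ($S{\left(j,v \right)} = \left(-133\right) \frac{1}{233} = - \frac{133}{233}$)
$330563 + \frac{-220686 - 144775}{-47328 + S{\left(146,-242 \right)}} = 330563 + \frac{-220686 - 144775}{-47328 - \frac{133}{233}} = 330563 - \frac{365461}{- \frac{11027557}{233}} = 330563 - - \frac{85152413}{11027557} = 330563 + \frac{85152413}{11027557} = \frac{3645387477004}{11027557}$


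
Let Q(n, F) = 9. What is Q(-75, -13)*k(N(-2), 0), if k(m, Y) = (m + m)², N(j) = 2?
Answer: 144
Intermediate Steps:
k(m, Y) = 4*m² (k(m, Y) = (2*m)² = 4*m²)
Q(-75, -13)*k(N(-2), 0) = 9*(4*2²) = 9*(4*4) = 9*16 = 144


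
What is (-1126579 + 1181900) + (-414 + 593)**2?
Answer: 87362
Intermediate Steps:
(-1126579 + 1181900) + (-414 + 593)**2 = 55321 + 179**2 = 55321 + 32041 = 87362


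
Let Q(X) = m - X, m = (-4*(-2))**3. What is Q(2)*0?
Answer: 0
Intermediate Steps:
m = 512 (m = 8**3 = 512)
Q(X) = 512 - X
Q(2)*0 = (512 - 1*2)*0 = (512 - 2)*0 = 510*0 = 0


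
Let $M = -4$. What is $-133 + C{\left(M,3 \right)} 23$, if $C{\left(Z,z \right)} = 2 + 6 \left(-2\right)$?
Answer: $-363$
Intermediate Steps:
$C{\left(Z,z \right)} = -10$ ($C{\left(Z,z \right)} = 2 - 12 = -10$)
$-133 + C{\left(M,3 \right)} 23 = -133 - 230 = -363$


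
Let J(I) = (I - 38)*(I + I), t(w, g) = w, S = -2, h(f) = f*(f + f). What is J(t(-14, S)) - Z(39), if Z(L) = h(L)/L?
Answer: 1378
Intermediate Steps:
h(f) = 2*f² (h(f) = f*(2*f) = 2*f²)
J(I) = 2*I*(-38 + I) (J(I) = (-38 + I)*(2*I) = 2*I*(-38 + I))
Z(L) = 2*L (Z(L) = (2*L²)/L = 2*L)
J(t(-14, S)) - Z(39) = 2*(-14)*(-38 - 14) - 2*39 = 2*(-14)*(-52) - 1*78 = 1456 - 78 = 1378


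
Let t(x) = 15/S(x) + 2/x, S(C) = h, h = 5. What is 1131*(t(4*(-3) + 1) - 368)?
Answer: -4543227/11 ≈ -4.1302e+5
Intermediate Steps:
S(C) = 5
t(x) = 3 + 2/x (t(x) = 15/5 + 2/x = 15*(⅕) + 2/x = 3 + 2/x)
1131*(t(4*(-3) + 1) - 368) = 1131*((3 + 2/(4*(-3) + 1)) - 368) = 1131*((3 + 2/(-12 + 1)) - 368) = 1131*((3 + 2/(-11)) - 368) = 1131*((3 + 2*(-1/11)) - 368) = 1131*((3 - 2/11) - 368) = 1131*(31/11 - 368) = 1131*(-4017/11) = -4543227/11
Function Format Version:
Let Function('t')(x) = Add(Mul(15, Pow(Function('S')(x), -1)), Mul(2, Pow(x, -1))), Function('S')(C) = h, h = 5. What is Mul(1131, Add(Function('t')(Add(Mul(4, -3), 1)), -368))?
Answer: Rational(-4543227, 11) ≈ -4.1302e+5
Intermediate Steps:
Function('S')(C) = 5
Function('t')(x) = Add(3, Mul(2, Pow(x, -1))) (Function('t')(x) = Add(Mul(15, Pow(5, -1)), Mul(2, Pow(x, -1))) = Add(Mul(15, Rational(1, 5)), Mul(2, Pow(x, -1))) = Add(3, Mul(2, Pow(x, -1))))
Mul(1131, Add(Function('t')(Add(Mul(4, -3), 1)), -368)) = Mul(1131, Add(Add(3, Mul(2, Pow(Add(Mul(4, -3), 1), -1))), -368)) = Mul(1131, Add(Add(3, Mul(2, Pow(Add(-12, 1), -1))), -368)) = Mul(1131, Add(Add(3, Mul(2, Pow(-11, -1))), -368)) = Mul(1131, Add(Add(3, Mul(2, Rational(-1, 11))), -368)) = Mul(1131, Add(Add(3, Rational(-2, 11)), -368)) = Mul(1131, Add(Rational(31, 11), -368)) = Mul(1131, Rational(-4017, 11)) = Rational(-4543227, 11)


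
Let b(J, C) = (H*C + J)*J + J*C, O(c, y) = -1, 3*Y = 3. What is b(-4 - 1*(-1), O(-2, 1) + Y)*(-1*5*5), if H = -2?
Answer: -225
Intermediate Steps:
Y = 1 (Y = (⅓)*3 = 1)
b(J, C) = C*J + J*(J - 2*C) (b(J, C) = (-2*C + J)*J + J*C = (J - 2*C)*J + C*J = J*(J - 2*C) + C*J = C*J + J*(J - 2*C))
b(-4 - 1*(-1), O(-2, 1) + Y)*(-1*5*5) = ((-4 - 1*(-1))*((-4 - 1*(-1)) - (-1 + 1)))*(-1*5*5) = ((-4 + 1)*((-4 + 1) - 1*0))*(-5*5) = -3*(-3 + 0)*(-25) = -3*(-3)*(-25) = 9*(-25) = -225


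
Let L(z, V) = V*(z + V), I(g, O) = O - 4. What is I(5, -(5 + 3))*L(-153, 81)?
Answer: 69984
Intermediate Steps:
I(g, O) = -4 + O
L(z, V) = V*(V + z)
I(5, -(5 + 3))*L(-153, 81) = (-4 - (5 + 3))*(81*(81 - 153)) = (-4 - 1*8)*(81*(-72)) = (-4 - 8)*(-5832) = -12*(-5832) = 69984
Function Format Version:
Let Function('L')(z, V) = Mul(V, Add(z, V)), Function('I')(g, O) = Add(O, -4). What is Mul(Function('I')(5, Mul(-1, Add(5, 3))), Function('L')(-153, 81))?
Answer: 69984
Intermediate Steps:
Function('I')(g, O) = Add(-4, O)
Function('L')(z, V) = Mul(V, Add(V, z))
Mul(Function('I')(5, Mul(-1, Add(5, 3))), Function('L')(-153, 81)) = Mul(Add(-4, Mul(-1, Add(5, 3))), Mul(81, Add(81, -153))) = Mul(Add(-4, Mul(-1, 8)), Mul(81, -72)) = Mul(Add(-4, -8), -5832) = Mul(-12, -5832) = 69984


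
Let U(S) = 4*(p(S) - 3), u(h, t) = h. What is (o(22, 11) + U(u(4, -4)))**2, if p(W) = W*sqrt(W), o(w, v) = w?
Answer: 1764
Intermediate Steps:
p(W) = W**(3/2)
U(S) = -12 + 4*S**(3/2) (U(S) = 4*(S**(3/2) - 3) = 4*(-3 + S**(3/2)) = -12 + 4*S**(3/2))
(o(22, 11) + U(u(4, -4)))**2 = (22 + (-12 + 4*4**(3/2)))**2 = (22 + (-12 + 4*8))**2 = (22 + (-12 + 32))**2 = (22 + 20)**2 = 42**2 = 1764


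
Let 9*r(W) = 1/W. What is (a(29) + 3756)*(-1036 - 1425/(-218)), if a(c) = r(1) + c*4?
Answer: -7820917127/1962 ≈ -3.9862e+6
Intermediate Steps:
r(W) = 1/(9*W)
a(c) = 1/9 + 4*c (a(c) = (1/9)/1 + c*4 = (1/9)*1 + 4*c = 1/9 + 4*c)
(a(29) + 3756)*(-1036 - 1425/(-218)) = ((1/9 + 4*29) + 3756)*(-1036 - 1425/(-218)) = ((1/9 + 116) + 3756)*(-1036 - 1425*(-1/218)) = (1045/9 + 3756)*(-1036 + 1425/218) = (34849/9)*(-224423/218) = -7820917127/1962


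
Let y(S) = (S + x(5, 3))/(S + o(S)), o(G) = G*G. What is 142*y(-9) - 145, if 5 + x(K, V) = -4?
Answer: -361/2 ≈ -180.50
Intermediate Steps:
x(K, V) = -9 (x(K, V) = -5 - 4 = -9)
o(G) = G²
y(S) = (-9 + S)/(S + S²) (y(S) = (S - 9)/(S + S²) = (-9 + S)/(S + S²))
142*y(-9) - 145 = 142*((-9 - 9)/((-9)*(1 - 9))) - 145 = 142*(-⅑*(-18)/(-8)) - 145 = 142*(-⅑*(-⅛)*(-18)) - 145 = 142*(-¼) - 145 = -71/2 - 145 = -361/2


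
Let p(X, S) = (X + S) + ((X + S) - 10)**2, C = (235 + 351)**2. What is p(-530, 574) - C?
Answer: -342196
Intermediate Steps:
C = 343396 (C = 586**2 = 343396)
p(X, S) = S + X + (-10 + S + X)**2 (p(X, S) = (S + X) + ((S + X) - 10)**2 = (S + X) + (-10 + S + X)**2 = S + X + (-10 + S + X)**2)
p(-530, 574) - C = (574 - 530 + (-10 + 574 - 530)**2) - 1*343396 = (574 - 530 + 34**2) - 343396 = (574 - 530 + 1156) - 343396 = 1200 - 343396 = -342196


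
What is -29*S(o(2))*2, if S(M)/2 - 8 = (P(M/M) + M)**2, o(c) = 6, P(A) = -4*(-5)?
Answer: -79344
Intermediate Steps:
P(A) = 20
S(M) = 16 + 2*(20 + M)**2
-29*S(o(2))*2 = -29*(16 + 2*(20 + 6)**2)*2 = -29*(16 + 2*26**2)*2 = -29*(16 + 2*676)*2 = -29*(16 + 1352)*2 = -29*1368*2 = -39672*2 = -79344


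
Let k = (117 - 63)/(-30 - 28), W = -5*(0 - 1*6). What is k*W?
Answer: -810/29 ≈ -27.931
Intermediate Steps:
W = 30 (W = -5*(0 - 6) = -5*(-6) = 30)
k = -27/29 (k = 54/(-58) = 54*(-1/58) = -27/29 ≈ -0.93103)
k*W = -27/29*30 = -810/29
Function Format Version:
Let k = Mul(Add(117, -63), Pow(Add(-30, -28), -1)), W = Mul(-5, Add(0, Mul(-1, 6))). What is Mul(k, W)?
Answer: Rational(-810, 29) ≈ -27.931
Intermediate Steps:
W = 30 (W = Mul(-5, Add(0, -6)) = Mul(-5, -6) = 30)
k = Rational(-27, 29) (k = Mul(54, Pow(-58, -1)) = Mul(54, Rational(-1, 58)) = Rational(-27, 29) ≈ -0.93103)
Mul(k, W) = Mul(Rational(-27, 29), 30) = Rational(-810, 29)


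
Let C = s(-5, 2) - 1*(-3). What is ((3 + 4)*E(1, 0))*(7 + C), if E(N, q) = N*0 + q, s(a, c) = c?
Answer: 0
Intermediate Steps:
E(N, q) = q (E(N, q) = 0 + q = q)
C = 5 (C = 2 - 1*(-3) = 2 + 3 = 5)
((3 + 4)*E(1, 0))*(7 + C) = ((3 + 4)*0)*(7 + 5) = (7*0)*12 = 0*12 = 0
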